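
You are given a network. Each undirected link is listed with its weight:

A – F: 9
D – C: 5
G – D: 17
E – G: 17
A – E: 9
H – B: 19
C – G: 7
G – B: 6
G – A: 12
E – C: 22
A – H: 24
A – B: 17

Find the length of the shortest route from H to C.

32

Shortest distances from H:
H: 0
B: 19  (via H)
A: 24  (via H)
G: 25  (via B)
C: 32  (via G)
Shortest route: H–B–G–C = 32.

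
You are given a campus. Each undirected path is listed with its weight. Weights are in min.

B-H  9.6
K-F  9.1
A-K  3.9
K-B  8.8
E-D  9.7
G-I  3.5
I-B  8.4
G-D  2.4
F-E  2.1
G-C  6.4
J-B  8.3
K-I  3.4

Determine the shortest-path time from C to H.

Compare a few routes:
C - G - I - B - H: 6.4+3.5+8.4+9.6 = 27.9
C - G - I - K - B - H: 6.4+3.5+3.4+8.8+9.6 = 31.7
C - G - D - E - F - K - B - H: 6.4+2.4+9.7+2.1+9.1+8.8+9.6 = 48.1
Cheapest is C - G - I - B - H at 27.9 min.

27.9 min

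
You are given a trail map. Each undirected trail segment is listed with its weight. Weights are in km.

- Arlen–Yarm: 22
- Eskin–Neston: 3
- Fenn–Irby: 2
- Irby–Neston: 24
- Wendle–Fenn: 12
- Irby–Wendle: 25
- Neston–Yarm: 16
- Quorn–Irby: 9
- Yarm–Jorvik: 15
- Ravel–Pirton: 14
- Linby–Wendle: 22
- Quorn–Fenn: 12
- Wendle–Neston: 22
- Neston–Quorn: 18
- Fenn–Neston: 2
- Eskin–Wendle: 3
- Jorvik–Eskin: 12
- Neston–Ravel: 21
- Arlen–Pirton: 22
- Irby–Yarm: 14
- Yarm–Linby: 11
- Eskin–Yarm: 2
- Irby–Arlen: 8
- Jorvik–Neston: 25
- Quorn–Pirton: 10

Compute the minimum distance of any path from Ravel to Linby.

37 km

Enumerating some paths:
Ravel - Neston - Eskin - Yarm - Linby: 21+3+2+11 = 37
Ravel - Neston - Eskin - Wendle - Linby: 21+3+3+22 = 49
Ravel - Neston - Yarm - Linby: 21+16+11 = 48
Cheapest is Ravel - Neston - Eskin - Yarm - Linby at 37 km.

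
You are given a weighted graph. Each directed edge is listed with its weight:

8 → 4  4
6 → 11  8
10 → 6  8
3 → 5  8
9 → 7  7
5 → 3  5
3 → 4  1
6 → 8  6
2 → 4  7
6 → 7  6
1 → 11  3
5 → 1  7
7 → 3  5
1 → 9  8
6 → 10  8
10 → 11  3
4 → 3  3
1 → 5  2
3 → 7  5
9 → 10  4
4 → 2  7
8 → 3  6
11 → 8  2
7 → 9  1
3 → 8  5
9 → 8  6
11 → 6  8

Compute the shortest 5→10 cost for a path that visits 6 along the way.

Best 5 to 6: 5 → 1 → 11 → 6 costing 18
Best 6 to 10: 6 → 10 costing 8
Total via 6: 18 + 8 = 26.

26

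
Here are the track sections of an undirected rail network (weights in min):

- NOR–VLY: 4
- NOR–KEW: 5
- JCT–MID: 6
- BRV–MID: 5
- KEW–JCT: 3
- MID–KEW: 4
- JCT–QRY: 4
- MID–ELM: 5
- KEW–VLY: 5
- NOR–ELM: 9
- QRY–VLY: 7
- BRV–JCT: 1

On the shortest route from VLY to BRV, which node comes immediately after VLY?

KEW

Enumerating some paths:
VLY - KEW - JCT - BRV: 5+3+1 = 9
VLY - NOR - KEW - JCT - BRV: 4+5+3+1 = 13
VLY - QRY - JCT - BRV: 7+4+1 = 12
The minimum is 9 min via VLY - KEW - JCT - BRV.
So from VLY the first move is to KEW.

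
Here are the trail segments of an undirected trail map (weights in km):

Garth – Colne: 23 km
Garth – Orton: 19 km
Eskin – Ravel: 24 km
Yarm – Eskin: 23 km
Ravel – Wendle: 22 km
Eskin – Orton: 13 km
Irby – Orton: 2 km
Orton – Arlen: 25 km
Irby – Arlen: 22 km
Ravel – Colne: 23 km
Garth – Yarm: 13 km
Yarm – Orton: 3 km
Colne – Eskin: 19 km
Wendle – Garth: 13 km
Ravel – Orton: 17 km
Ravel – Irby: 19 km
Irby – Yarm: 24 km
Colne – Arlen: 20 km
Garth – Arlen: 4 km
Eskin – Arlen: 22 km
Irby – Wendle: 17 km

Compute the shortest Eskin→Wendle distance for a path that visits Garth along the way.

Best Eskin to Garth: Eskin–Arlen–Garth costing 26
Shortest Garth→Wendle: Garth–Wendle = 13
Total via Garth: 26 + 13 = 39 km.

39 km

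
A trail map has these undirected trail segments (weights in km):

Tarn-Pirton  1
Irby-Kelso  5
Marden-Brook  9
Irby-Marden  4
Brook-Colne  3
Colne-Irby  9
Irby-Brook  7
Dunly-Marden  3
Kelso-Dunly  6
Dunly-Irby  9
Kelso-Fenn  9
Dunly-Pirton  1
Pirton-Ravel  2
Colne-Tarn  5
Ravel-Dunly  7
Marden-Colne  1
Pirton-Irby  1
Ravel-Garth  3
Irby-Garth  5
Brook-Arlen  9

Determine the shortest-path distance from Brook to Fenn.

21 km

Compare a few routes:
Brook - Irby - Kelso - Fenn: 7+5+9 = 21
Brook - Colne - Marden - Irby - Kelso - Fenn: 3+1+4+5+9 = 22
Brook - Colne - Marden - Dunly - Pirton - Irby - Kelso - Fenn: 3+1+3+1+1+5+9 = 23
Brook - Colne - Marden - Dunly - Kelso - Fenn: 3+1+3+6+9 = 22
Cheapest is Brook - Irby - Kelso - Fenn at 21 km.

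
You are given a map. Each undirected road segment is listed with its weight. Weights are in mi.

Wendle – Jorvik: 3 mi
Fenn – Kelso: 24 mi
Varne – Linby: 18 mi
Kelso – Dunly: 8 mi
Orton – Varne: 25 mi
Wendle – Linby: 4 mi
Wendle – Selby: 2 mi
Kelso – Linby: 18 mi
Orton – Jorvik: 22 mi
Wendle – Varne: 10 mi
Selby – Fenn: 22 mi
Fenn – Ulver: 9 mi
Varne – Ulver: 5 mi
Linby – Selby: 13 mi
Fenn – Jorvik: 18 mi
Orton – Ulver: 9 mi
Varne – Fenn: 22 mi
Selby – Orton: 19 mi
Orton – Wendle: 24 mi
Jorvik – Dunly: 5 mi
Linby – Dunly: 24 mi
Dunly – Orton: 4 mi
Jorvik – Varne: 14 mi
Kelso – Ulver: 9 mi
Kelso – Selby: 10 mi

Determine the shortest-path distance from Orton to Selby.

14 mi

Settle nodes by increasing distance from Orton:
Orton: 0
Dunly: 4  (via Orton)
Jorvik: 9  (via Dunly)
Ulver: 9  (via Orton)
Kelso: 12  (via Dunly)
Wendle: 12  (via Jorvik)
Varne: 14  (via Ulver)
Selby: 14  (via Wendle)
Shortest route: Orton → Dunly → Jorvik → Wendle → Selby = 14 mi.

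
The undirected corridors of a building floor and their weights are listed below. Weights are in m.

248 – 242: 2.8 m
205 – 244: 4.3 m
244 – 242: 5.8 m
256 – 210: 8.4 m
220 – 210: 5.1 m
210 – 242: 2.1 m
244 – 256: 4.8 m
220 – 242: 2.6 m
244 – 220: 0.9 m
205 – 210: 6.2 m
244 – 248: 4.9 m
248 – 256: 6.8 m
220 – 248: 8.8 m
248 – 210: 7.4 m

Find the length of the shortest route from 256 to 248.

6.8 m

Shortest distances from 256:
256: 0
244: 4.8  (via 256)
220: 5.7  (via 244)
248: 6.8  (via 256)
Shortest route: 256 → 248 = 6.8 m.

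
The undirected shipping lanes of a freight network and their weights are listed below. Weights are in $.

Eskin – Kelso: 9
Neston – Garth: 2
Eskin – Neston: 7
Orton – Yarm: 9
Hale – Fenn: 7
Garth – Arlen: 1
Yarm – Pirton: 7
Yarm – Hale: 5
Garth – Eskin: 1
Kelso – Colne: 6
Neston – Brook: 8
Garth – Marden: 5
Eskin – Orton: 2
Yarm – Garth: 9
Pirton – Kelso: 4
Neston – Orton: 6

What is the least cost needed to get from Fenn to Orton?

$21

Candidate routes:
Fenn - Hale - Yarm - Orton: 7+5+9 = 21
Fenn - Hale - Yarm - Garth - Eskin - Orton: 7+5+9+1+2 = 24
The minimum is $21 via Fenn - Hale - Yarm - Orton.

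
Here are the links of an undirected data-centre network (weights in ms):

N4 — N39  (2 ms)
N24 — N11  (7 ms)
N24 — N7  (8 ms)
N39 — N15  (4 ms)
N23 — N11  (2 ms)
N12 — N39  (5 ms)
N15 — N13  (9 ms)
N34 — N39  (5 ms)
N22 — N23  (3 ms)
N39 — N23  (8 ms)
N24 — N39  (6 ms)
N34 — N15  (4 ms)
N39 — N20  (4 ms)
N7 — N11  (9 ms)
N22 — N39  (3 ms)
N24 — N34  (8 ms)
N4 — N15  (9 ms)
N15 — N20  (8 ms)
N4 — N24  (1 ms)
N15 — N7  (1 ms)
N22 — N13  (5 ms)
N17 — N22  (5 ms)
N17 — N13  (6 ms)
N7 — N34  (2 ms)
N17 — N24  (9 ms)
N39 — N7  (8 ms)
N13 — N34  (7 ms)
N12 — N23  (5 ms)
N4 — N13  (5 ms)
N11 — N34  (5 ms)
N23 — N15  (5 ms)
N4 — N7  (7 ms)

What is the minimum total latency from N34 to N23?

7 ms

Settle nodes by increasing distance from N34:
N34: 0
N7: 2  (via N34)
N15: 3  (via N7)
N39: 5  (via N34)
N11: 5  (via N34)
N4: 7  (via N39)
N23: 7  (via N11)
Shortest route: N34–N11–N23 = 7 ms.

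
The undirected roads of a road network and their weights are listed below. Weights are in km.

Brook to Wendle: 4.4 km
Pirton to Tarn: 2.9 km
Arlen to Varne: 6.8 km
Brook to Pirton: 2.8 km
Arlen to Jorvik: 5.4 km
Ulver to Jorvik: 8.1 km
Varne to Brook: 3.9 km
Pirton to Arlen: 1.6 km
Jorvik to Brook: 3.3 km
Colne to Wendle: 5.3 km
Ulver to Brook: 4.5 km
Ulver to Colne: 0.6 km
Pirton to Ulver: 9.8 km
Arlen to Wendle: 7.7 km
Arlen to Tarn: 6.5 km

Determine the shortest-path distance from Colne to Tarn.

Compare a few routes:
Colne → Ulver → Brook → Pirton → Tarn: 0.6+4.5+2.8+2.9 = 10.8
Colne → Wendle → Brook → Pirton → Tarn: 5.3+4.4+2.8+2.9 = 15.4
Colne → Ulver → Pirton → Tarn: 0.6+9.8+2.9 = 13.3
The minimum is 10.8 km via Colne → Ulver → Brook → Pirton → Tarn.

10.8 km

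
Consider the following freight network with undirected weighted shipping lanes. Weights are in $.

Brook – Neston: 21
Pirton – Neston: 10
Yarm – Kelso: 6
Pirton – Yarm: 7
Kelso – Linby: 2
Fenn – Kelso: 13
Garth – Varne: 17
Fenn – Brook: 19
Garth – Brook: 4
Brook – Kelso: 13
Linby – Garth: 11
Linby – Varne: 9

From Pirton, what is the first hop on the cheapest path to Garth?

Enumerating some paths:
Pirton–Yarm–Kelso–Linby–Garth: 7+6+2+11 = 26
Pirton–Neston–Brook–Garth: 10+21+4 = 35
Pirton–Yarm–Kelso–Brook–Garth: 7+6+13+4 = 30
Cheapest is Pirton–Yarm–Kelso–Linby–Garth at $26.
So from Pirton the first move is to Yarm.

Yarm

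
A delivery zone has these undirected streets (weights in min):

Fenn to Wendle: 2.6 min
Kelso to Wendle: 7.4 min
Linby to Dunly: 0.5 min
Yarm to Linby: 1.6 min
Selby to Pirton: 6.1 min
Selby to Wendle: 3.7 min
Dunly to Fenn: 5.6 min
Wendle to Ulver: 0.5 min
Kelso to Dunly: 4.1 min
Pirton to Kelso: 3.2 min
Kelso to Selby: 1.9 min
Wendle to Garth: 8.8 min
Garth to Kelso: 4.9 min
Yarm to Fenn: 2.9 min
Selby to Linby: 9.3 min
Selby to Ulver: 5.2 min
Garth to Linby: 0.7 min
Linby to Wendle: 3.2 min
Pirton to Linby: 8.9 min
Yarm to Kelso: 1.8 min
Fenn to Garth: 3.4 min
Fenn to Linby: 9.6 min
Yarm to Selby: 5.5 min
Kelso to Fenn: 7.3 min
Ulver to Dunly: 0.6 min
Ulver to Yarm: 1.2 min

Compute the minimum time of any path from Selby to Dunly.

Settle nodes by increasing distance from Selby:
Selby: 0
Kelso: 1.9  (via Selby)
Wendle: 3.7  (via Selby)
Yarm: 3.7  (via Kelso)
Ulver: 4.2  (via Wendle)
Dunly: 4.8  (via Ulver)
Shortest route: Selby → Wendle → Ulver → Dunly = 4.8 min.

4.8 min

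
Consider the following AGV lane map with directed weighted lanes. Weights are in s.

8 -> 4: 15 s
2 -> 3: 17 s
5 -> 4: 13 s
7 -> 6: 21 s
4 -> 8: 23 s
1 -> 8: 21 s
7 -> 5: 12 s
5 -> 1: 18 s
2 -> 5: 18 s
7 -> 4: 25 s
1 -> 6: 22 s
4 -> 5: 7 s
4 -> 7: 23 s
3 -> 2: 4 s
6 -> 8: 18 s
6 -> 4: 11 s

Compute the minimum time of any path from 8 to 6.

Shortest distances from 8:
8: 0
4: 15  (via 8)
5: 22  (via 4)
7: 38  (via 4)
1: 40  (via 5)
6: 59  (via 7)
Shortest route: 8–4–7–6 = 59 s.

59 s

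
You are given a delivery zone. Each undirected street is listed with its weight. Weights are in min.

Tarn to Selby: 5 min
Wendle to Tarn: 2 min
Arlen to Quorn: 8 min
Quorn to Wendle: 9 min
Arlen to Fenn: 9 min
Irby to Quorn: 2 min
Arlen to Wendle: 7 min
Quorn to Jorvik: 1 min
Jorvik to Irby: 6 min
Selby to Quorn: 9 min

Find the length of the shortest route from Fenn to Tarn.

18 min

Running Dijkstra from Fenn:
Fenn: 0
Arlen: 9  (via Fenn)
Wendle: 16  (via Arlen)
Quorn: 17  (via Arlen)
Jorvik: 18  (via Quorn)
Tarn: 18  (via Wendle)
Shortest route: Fenn–Arlen–Wendle–Tarn = 18 min.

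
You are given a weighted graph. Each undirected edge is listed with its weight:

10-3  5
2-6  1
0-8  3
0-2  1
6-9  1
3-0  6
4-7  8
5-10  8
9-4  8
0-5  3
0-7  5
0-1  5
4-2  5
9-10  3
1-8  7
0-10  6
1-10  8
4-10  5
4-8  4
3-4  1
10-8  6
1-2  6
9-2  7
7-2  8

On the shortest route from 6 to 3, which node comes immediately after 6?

Compare a few routes:
6–2–0–3: 1+1+6 = 8
6–2–4–3: 1+5+1 = 7
Cheapest is 6–2–4–3 at 7.
So from 6 the first move is to 2.

2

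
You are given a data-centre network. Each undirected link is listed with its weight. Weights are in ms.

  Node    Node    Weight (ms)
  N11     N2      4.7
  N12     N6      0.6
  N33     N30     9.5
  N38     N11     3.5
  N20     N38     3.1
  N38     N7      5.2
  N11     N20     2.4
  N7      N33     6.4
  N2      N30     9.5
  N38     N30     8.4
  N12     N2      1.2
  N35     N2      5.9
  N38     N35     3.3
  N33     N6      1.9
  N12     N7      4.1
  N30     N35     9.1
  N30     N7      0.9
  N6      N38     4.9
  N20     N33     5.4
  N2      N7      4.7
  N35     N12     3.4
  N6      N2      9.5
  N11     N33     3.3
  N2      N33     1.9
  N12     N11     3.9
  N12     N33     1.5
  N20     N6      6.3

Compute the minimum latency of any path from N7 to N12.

4.1 ms

Settle nodes by increasing distance from N7:
N7: 0
N30: 0.9  (via N7)
N12: 4.1  (via N7)
Shortest route: N7 → N12 = 4.1 ms.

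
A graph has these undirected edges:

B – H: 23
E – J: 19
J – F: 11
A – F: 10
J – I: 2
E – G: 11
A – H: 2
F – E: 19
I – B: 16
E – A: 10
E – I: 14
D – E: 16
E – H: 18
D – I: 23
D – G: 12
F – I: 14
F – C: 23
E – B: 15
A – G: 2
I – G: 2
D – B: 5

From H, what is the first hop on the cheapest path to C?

A

Enumerating some paths:
H - A - F - C: 2+10+23 = 35
H - A - G - I - F - C: 2+2+2+14+23 = 43
H - A - G - I - J - F - C: 2+2+2+2+11+23 = 42
The minimum is 35 via H - A - F - C.
So from H the first move is to A.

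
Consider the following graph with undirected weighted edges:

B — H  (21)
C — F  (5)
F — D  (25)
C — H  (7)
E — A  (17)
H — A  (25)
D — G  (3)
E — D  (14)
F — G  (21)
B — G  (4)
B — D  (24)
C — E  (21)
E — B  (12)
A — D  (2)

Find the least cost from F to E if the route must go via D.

Shortest F→D: F → G → D = 24
Shortest D→E: D → E = 14
Total via D: 24 + 14 = 38.

38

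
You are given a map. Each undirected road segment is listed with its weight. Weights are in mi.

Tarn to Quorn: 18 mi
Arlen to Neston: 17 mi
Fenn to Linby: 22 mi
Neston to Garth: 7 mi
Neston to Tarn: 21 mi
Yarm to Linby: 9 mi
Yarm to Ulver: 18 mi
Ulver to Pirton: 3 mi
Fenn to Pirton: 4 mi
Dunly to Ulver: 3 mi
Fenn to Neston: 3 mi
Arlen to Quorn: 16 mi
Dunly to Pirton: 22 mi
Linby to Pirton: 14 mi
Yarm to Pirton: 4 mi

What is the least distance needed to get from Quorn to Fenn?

Enumerating some paths:
Quorn → Arlen → Neston → Fenn: 16+17+3 = 36
Quorn → Tarn → Neston → Fenn: 18+21+3 = 42
The minimum is 36 mi via Quorn → Arlen → Neston → Fenn.

36 mi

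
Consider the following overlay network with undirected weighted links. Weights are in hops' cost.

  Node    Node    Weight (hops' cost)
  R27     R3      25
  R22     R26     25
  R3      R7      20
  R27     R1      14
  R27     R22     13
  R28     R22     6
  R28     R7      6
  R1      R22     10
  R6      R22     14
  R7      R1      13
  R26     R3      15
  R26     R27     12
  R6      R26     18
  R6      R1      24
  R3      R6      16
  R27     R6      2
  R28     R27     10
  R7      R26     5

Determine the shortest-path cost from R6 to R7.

Candidate routes:
R6–R27–R28–R7: 2+10+6 = 18
R6–R26–R7: 18+5 = 23
R6–R27–R26–R7: 2+12+5 = 19
The minimum is 18 hops' cost via R6–R27–R28–R7.

18 hops' cost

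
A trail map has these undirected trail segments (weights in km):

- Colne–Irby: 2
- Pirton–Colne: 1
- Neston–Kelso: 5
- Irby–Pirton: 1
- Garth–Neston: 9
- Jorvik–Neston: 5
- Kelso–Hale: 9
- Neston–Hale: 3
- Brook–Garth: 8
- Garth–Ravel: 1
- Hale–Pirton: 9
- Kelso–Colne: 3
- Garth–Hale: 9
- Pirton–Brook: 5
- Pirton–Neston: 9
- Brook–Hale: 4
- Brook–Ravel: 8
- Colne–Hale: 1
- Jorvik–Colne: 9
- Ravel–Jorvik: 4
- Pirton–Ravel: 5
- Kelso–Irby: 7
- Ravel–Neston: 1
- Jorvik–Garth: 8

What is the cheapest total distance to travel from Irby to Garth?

Running Dijkstra from Irby:
Irby: 0
Pirton: 1  (via Irby)
Colne: 2  (via Irby)
Hale: 3  (via Colne)
Kelso: 5  (via Colne)
Brook: 6  (via Pirton)
Neston: 6  (via Hale)
Ravel: 6  (via Pirton)
Garth: 7  (via Ravel)
Shortest route: Irby → Pirton → Ravel → Garth = 7 km.

7 km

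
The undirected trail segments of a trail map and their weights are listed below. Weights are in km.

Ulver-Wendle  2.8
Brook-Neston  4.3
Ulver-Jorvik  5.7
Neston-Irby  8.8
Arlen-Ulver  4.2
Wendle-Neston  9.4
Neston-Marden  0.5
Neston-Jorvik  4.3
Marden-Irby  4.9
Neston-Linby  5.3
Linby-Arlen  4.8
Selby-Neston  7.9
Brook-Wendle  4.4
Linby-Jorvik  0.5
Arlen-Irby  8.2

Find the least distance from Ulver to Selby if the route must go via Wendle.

Best Ulver to Wendle: Ulver → Wendle costing 2.8
Best Wendle to Selby: Wendle → Brook → Neston → Selby costing 16.6
Total via Wendle: 2.8 + 16.6 = 19.4 km.

19.4 km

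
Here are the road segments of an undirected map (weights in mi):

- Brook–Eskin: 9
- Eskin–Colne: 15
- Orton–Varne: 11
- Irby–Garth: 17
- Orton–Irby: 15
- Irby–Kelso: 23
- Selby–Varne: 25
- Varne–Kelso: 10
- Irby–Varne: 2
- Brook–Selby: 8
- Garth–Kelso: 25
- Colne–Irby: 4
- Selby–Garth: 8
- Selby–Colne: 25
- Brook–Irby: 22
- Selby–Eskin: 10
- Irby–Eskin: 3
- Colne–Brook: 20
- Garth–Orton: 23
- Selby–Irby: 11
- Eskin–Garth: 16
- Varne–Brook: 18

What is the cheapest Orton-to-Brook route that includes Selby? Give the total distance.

Shortest Orton→Selby: Orton → Varne → Irby → Selby = 24
Shortest Selby→Brook: Selby → Brook = 8
Total via Selby: 24 + 8 = 32 mi.

32 mi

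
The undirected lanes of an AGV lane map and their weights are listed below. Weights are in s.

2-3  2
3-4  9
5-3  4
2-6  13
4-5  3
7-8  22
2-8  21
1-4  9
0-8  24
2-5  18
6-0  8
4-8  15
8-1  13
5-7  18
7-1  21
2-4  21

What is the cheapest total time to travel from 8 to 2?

Compare a few routes:
8 - 2: 21 = 21
8 - 1 - 4 - 5 - 3 - 2: 13+9+3+4+2 = 31
8 - 4 - 3 - 2: 15+9+2 = 26
8 - 4 - 5 - 3 - 2: 15+3+4+2 = 24
Cheapest is 8 - 2 at 21 s.

21 s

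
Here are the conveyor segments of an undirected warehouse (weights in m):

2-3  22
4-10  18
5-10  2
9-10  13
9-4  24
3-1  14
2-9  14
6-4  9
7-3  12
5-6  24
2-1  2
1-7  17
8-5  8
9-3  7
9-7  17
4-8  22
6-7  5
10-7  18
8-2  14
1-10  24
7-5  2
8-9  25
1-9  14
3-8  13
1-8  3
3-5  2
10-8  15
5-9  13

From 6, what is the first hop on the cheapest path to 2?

Candidate routes:
6 - 7 - 5 - 8 - 1 - 2: 5+2+8+3+2 = 20
6 - 7 - 1 - 2: 5+17+2 = 24
The minimum is 20 m via 6 - 7 - 5 - 8 - 1 - 2.
So from 6 the first move is to 7.

7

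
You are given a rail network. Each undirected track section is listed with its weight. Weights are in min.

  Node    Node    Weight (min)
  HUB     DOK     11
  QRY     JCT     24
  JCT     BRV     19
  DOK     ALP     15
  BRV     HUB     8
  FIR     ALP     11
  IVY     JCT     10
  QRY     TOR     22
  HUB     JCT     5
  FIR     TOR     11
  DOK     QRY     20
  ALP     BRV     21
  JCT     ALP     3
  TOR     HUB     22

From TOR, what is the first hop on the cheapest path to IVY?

Compare a few routes:
TOR - QRY - JCT - IVY: 22+24+10 = 56
TOR - HUB - JCT - IVY: 22+5+10 = 37
TOR - FIR - ALP - JCT - IVY: 11+11+3+10 = 35
Cheapest is TOR - FIR - ALP - JCT - IVY at 35 min.
So from TOR the first move is to FIR.

FIR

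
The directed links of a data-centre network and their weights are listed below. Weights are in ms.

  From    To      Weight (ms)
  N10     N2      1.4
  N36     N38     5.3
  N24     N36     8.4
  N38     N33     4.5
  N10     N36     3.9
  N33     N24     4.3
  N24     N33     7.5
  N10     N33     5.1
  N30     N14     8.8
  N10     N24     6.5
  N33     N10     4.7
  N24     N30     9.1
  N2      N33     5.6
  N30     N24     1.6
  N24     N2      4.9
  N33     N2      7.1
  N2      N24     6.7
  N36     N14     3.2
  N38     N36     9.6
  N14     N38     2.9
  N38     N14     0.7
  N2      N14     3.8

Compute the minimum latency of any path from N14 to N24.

11.7 ms

Compare a few routes:
N14 → N38 → N33 → N2 → N24: 2.9+4.5+7.1+6.7 = 21.2
N14 → N38 → N33 → N10 → N24: 2.9+4.5+4.7+6.5 = 18.6
N14 → N38 → N33 → N10 → N2 → N24: 2.9+4.5+4.7+1.4+6.7 = 20.2
N14 → N38 → N33 → N24: 2.9+4.5+4.3 = 11.7
The minimum is 11.7 ms via N14 → N38 → N33 → N24.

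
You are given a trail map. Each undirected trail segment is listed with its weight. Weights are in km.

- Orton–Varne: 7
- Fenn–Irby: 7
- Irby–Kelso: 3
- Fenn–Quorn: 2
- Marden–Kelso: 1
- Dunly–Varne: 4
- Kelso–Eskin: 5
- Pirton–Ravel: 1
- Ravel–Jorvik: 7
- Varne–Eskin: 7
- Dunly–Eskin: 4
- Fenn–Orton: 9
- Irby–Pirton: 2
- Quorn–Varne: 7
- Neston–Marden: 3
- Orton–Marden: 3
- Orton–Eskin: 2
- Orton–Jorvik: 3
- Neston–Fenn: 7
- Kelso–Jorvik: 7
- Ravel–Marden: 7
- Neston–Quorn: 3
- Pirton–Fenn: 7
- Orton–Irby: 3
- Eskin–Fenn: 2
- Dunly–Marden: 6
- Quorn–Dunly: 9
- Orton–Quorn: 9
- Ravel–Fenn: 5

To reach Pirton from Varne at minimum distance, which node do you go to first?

Compare a few routes:
Varne → Eskin → Orton → Irby → Pirton: 7+2+3+2 = 14
Varne → Orton → Irby → Pirton: 7+3+2 = 12
The minimum is 12 km via Varne → Orton → Irby → Pirton.
So from Varne the first move is to Orton.

Orton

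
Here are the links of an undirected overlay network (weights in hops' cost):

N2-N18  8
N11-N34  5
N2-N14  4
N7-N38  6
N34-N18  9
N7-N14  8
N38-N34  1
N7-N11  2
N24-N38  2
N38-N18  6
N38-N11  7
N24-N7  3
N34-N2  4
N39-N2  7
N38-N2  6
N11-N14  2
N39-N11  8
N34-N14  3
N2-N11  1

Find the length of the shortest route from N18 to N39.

Shortest distances from N18:
N18: 0
N38: 6  (via N18)
N34: 7  (via N38)
N2: 8  (via N18)
N24: 8  (via N38)
N11: 9  (via N2)
N14: 10  (via N34)
N7: 11  (via N24)
N39: 15  (via N2)
Shortest route: N18–N2–N39 = 15 hops' cost.

15 hops' cost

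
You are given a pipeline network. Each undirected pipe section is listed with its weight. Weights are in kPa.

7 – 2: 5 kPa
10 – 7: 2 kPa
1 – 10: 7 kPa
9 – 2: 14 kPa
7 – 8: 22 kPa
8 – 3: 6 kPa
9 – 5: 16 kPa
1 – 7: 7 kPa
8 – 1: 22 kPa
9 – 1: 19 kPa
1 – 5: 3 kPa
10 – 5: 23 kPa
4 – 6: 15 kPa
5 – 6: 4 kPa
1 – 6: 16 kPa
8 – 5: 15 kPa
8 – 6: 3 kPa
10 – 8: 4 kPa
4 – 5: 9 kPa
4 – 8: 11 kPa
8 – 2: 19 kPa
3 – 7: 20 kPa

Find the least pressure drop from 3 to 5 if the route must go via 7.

Best 3 to 7: 3 → 8 → 10 → 7 costing 12
Shortest 7→5: 7 → 1 → 5 = 10
Total via 7: 12 + 10 = 22 kPa.

22 kPa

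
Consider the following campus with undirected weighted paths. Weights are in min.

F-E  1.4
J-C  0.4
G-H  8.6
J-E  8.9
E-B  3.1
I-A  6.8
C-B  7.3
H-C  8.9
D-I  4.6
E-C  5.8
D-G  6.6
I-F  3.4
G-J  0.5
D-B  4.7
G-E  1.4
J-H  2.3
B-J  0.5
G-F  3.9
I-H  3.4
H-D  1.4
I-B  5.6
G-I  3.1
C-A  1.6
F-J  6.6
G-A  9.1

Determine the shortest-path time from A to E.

3.9 min

Settle nodes by increasing distance from A:
A: 0
C: 1.6  (via A)
J: 2  (via C)
B: 2.5  (via J)
G: 2.5  (via J)
E: 3.9  (via G)
Shortest route: A → C → J → G → E = 3.9 min.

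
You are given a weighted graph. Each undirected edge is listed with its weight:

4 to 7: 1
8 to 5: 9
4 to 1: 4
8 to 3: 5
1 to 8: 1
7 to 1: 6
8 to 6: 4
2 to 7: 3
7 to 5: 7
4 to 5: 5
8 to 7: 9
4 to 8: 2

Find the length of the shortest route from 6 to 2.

Settle nodes by increasing distance from 6:
6: 0
8: 4  (via 6)
1: 5  (via 8)
4: 6  (via 8)
7: 7  (via 4)
3: 9  (via 8)
2: 10  (via 7)
Shortest route: 6–8–4–7–2 = 10.

10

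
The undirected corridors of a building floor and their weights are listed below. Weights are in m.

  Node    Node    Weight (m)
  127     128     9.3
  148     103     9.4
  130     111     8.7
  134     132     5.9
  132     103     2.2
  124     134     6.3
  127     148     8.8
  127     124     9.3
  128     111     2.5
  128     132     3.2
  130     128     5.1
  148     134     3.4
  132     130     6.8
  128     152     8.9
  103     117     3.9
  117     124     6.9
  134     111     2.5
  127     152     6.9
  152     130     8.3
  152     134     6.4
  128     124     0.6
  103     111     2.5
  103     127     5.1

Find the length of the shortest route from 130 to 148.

13.5 m

Compare a few routes:
130 → 128 → 124 → 134 → 148: 5.1+0.6+6.3+3.4 = 15.4
130 → 111 → 134 → 148: 8.7+2.5+3.4 = 14.6
130 → 132 → 134 → 148: 6.8+5.9+3.4 = 16.1
130 → 128 → 111 → 134 → 148: 5.1+2.5+2.5+3.4 = 13.5
Cheapest is 130 → 128 → 111 → 134 → 148 at 13.5 m.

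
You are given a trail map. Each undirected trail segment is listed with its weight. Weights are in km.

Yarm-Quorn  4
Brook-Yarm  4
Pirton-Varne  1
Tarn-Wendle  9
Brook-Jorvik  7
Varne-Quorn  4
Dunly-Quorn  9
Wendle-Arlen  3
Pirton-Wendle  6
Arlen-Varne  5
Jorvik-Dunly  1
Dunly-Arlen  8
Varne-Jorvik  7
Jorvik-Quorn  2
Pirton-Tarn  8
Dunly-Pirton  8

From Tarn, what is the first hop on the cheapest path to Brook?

Compare a few routes:
Tarn–Pirton–Dunly–Jorvik–Brook: 8+8+1+7 = 24
Tarn–Pirton–Varne–Jorvik–Brook: 8+1+7+7 = 23
Tarn–Pirton–Varne–Quorn–Yarm–Brook: 8+1+4+4+4 = 21
Tarn–Pirton–Varne–Quorn–Jorvik–Brook: 8+1+4+2+7 = 22
Cheapest is Tarn–Pirton–Varne–Quorn–Yarm–Brook at 21 km.
So from Tarn the first move is to Pirton.

Pirton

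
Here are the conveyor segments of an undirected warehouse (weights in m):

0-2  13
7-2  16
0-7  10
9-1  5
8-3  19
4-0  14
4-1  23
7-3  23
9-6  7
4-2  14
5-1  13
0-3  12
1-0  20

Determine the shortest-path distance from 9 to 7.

35 m

Compare a few routes:
9 → 1 → 4 → 2 → 7: 5+23+14+16 = 58
9 → 1 → 0 → 7: 5+20+10 = 35
9 → 1 → 4 → 0 → 7: 5+23+14+10 = 52
9 → 1 → 0 → 2 → 7: 5+20+13+16 = 54
Cheapest is 9 → 1 → 0 → 7 at 35 m.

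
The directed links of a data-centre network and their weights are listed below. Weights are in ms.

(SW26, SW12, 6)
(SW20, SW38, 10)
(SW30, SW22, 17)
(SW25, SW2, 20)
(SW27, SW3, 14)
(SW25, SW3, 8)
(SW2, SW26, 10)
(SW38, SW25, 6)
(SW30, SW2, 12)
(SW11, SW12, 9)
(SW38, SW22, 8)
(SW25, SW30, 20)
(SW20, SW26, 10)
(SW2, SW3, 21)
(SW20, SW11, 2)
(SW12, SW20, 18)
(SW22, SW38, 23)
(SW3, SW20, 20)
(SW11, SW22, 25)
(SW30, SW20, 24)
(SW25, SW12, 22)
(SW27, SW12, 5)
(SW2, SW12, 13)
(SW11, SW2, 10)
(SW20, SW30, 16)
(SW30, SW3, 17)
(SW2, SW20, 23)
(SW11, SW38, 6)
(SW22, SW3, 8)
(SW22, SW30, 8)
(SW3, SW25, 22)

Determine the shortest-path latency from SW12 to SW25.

Shortest distances from SW12:
SW12: 0
SW20: 18  (via SW12)
SW11: 20  (via SW20)
SW38: 26  (via SW11)
SW26: 28  (via SW20)
SW2: 30  (via SW11)
SW25: 32  (via SW38)
Shortest route: SW12 → SW20 → SW11 → SW38 → SW25 = 32 ms.

32 ms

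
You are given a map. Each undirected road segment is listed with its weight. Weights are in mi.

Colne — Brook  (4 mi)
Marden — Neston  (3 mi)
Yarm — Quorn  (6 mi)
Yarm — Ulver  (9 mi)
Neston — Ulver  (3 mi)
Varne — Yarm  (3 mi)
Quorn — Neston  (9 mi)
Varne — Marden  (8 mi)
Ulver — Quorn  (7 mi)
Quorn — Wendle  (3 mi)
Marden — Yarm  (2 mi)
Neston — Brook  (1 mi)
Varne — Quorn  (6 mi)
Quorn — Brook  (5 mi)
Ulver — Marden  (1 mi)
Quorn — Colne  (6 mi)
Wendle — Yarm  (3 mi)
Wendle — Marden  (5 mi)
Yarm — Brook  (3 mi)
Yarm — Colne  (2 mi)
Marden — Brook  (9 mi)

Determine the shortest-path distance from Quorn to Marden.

Enumerating some paths:
Quorn - Brook - Neston - Ulver - Marden: 5+1+3+1 = 10
Quorn - Wendle - Marden: 3+5 = 8
Quorn - Brook - Neston - Marden: 5+1+3 = 9
Cheapest is Quorn - Wendle - Marden at 8 mi.

8 mi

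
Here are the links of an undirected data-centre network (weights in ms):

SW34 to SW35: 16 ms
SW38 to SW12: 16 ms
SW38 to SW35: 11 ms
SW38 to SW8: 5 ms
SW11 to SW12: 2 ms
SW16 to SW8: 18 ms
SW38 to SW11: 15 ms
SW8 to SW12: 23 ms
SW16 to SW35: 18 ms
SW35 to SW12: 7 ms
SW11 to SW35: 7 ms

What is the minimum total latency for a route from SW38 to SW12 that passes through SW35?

Best SW38 to SW35: SW38 → SW35 costing 11
Best SW35 to SW12: SW35 → SW12 costing 7
Total via SW35: 11 + 7 = 18 ms.

18 ms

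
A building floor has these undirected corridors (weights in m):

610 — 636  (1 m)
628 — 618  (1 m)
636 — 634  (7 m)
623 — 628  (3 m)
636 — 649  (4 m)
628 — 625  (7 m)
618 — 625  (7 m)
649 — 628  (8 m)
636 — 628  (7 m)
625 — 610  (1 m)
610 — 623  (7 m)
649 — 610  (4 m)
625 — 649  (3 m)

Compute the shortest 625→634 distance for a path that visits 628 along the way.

21 m

Shortest 625→628: 625–628 = 7
Best 628 to 634: 628–636–634 costing 14
Total via 628: 7 + 14 = 21 m.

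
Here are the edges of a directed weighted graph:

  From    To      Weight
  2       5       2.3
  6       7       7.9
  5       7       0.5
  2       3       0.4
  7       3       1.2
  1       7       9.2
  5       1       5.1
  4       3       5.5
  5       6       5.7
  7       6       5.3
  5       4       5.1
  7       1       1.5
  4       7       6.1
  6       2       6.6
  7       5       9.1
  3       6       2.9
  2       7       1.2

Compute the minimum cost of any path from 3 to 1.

12.2

Candidate routes:
3 → 6 → 2 → 7 → 1: 2.9+6.6+1.2+1.5 = 12.2
3 → 6 → 7 → 1: 2.9+7.9+1.5 = 12.3
Cheapest is 3 → 6 → 2 → 7 → 1 at 12.2.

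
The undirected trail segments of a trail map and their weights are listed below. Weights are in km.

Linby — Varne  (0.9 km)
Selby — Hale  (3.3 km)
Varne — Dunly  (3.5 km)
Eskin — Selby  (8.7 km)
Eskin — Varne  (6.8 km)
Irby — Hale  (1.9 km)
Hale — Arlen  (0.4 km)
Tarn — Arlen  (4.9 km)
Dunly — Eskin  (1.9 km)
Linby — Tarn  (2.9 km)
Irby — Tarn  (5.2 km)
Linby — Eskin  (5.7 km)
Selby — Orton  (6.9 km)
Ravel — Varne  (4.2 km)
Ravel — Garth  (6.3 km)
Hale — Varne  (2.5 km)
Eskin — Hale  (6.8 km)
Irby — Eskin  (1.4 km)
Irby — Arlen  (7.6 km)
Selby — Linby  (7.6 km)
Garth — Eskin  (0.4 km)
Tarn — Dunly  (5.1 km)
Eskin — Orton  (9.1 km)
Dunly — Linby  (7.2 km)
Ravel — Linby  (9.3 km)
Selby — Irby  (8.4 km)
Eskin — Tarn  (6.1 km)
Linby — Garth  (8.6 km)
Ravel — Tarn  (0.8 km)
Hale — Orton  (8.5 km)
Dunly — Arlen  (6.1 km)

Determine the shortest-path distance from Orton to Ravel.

14.6 km

Compare a few routes:
Orton - Hale - Arlen - Tarn - Ravel: 8.5+0.4+4.9+0.8 = 14.6
Orton - Hale - Varne - Linby - Tarn - Ravel: 8.5+2.5+0.9+2.9+0.8 = 15.6
Orton - Hale - Varne - Ravel: 8.5+2.5+4.2 = 15.2
The minimum is 14.6 km via Orton - Hale - Arlen - Tarn - Ravel.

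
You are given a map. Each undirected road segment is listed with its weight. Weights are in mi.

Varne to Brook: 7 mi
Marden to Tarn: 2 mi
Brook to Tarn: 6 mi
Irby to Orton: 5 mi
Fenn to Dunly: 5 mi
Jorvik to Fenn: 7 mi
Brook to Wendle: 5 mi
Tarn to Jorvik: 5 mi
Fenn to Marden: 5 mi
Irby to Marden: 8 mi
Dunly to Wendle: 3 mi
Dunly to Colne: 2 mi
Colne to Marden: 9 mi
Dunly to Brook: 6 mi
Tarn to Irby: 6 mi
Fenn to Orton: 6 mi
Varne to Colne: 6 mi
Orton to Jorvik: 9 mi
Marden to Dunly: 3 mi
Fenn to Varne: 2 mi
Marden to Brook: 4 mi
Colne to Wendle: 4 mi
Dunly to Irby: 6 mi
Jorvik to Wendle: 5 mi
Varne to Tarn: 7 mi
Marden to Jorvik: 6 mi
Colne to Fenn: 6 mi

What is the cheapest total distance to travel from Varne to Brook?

7 mi

Compare a few routes:
Varne - Fenn - Marden - Brook: 2+5+4 = 11
Varne - Tarn - Brook: 7+6 = 13
Varne - Brook: 7 = 7
Varne - Fenn - Dunly - Brook: 2+5+6 = 13
Cheapest is Varne - Brook at 7 mi.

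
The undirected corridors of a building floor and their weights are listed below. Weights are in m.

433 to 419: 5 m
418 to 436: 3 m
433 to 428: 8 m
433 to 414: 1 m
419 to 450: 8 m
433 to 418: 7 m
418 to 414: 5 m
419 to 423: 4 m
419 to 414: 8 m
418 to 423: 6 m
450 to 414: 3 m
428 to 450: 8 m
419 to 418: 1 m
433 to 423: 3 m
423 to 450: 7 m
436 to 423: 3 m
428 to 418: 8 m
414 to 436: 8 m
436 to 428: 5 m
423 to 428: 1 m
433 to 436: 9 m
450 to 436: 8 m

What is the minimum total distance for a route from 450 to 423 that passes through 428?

Best 450 to 428: 450 → 428 costing 8
Shortest 428→423: 428 → 423 = 1
Total via 428: 8 + 1 = 9 m.

9 m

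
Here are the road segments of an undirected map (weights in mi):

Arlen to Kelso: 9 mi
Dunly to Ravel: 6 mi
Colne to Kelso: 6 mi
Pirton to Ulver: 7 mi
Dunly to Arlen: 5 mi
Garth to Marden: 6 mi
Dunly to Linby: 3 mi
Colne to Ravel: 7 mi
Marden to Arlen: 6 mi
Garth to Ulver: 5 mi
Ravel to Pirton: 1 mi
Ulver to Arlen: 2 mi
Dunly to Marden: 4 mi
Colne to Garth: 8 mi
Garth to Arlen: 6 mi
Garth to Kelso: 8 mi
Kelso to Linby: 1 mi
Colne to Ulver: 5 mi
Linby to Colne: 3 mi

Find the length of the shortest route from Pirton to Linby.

Candidate routes:
Pirton → Ravel → Dunly → Linby: 1+6+3 = 10
Pirton → Ravel → Colne → Linby: 1+7+3 = 11
Cheapest is Pirton → Ravel → Dunly → Linby at 10 mi.

10 mi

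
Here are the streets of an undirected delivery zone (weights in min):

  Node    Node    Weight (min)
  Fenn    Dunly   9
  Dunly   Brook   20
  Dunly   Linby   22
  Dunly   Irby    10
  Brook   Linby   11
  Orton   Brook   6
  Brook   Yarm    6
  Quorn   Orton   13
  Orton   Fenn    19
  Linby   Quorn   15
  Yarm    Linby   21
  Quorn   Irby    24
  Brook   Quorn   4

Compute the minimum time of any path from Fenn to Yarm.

Compare a few routes:
Fenn → Orton → Quorn → Brook → Yarm: 19+13+4+6 = 42
Fenn → Dunly → Linby → Brook → Yarm: 9+22+11+6 = 48
Fenn → Dunly → Brook → Yarm: 9+20+6 = 35
Fenn → Orton → Brook → Yarm: 19+6+6 = 31
The minimum is 31 min via Fenn → Orton → Brook → Yarm.

31 min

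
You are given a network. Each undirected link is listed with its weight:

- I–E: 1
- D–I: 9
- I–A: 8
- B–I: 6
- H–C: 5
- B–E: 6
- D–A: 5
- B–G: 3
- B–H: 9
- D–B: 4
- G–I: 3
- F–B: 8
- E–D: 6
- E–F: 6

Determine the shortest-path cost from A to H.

18

Candidate routes:
A → D → B → H: 5+4+9 = 18
A → I → G → B → H: 8+3+3+9 = 23
The minimum is 18 via A → D → B → H.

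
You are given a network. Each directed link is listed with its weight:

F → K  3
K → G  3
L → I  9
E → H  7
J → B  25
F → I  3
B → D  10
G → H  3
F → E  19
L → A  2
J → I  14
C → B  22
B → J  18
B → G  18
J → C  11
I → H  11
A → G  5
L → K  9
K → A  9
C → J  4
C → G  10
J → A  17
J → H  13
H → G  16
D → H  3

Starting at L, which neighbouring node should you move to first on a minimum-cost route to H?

A

Compare a few routes:
L → I → H: 9+11 = 20
L → A → G → H: 2+5+3 = 10
L → K → G → H: 9+3+3 = 15
Cheapest is L → A → G → H at 10.
So from L the first move is to A.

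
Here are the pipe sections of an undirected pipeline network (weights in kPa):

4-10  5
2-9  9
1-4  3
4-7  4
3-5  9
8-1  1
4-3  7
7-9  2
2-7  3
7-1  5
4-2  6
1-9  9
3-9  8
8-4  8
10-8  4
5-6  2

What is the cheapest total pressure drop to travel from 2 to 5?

Settle nodes by increasing distance from 2:
2: 0
7: 3  (via 2)
9: 5  (via 7)
4: 6  (via 2)
1: 8  (via 7)
8: 9  (via 1)
10: 11  (via 4)
3: 13  (via 9)
5: 22  (via 3)
Shortest route: 2 → 7 → 9 → 3 → 5 = 22 kPa.

22 kPa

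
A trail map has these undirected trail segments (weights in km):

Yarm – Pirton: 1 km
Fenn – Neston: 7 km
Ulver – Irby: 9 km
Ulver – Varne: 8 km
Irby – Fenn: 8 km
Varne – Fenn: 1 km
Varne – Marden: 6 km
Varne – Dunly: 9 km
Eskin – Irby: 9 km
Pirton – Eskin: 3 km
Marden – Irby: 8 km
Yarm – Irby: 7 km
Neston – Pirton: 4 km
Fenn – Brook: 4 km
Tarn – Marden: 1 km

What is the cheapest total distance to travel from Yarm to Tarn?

Candidate routes:
Yarm - Pirton - Neston - Fenn - Varne - Marden - Tarn: 1+4+7+1+6+1 = 20
Yarm - Irby - Marden - Tarn: 7+8+1 = 16
Cheapest is Yarm - Irby - Marden - Tarn at 16 km.

16 km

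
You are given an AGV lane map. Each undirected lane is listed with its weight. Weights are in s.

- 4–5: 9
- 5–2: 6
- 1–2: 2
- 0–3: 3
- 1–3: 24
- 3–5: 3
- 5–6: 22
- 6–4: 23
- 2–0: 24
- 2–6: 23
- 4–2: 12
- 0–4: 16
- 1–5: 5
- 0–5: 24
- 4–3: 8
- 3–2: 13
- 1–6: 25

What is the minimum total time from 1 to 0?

11 s

Shortest distances from 1:
1: 0
2: 2  (via 1)
5: 5  (via 1)
3: 8  (via 5)
0: 11  (via 3)
Shortest route: 1–5–3–0 = 11 s.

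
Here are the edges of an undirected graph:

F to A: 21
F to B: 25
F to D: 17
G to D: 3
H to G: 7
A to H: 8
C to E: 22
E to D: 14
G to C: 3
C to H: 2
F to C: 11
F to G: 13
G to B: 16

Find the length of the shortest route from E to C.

20

Candidate routes:
E - C: 22 = 22
E - D - G - C: 14+3+3 = 20
E - D - G - H - C: 14+3+7+2 = 26
Cheapest is E - D - G - C at 20.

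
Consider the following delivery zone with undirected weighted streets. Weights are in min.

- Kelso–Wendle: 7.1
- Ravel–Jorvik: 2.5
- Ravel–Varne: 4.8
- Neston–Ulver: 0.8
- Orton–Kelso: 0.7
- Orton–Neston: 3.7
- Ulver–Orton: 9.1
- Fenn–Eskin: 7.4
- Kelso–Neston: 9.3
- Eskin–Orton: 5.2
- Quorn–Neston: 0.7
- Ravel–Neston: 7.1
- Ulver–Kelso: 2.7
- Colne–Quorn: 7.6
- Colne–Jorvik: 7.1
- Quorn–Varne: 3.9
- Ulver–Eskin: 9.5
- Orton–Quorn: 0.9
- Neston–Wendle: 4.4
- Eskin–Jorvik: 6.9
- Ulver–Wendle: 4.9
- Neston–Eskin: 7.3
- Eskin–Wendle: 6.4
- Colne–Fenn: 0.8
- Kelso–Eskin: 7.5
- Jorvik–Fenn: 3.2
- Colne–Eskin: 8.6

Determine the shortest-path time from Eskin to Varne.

Shortest distances from Eskin:
Eskin: 0
Orton: 5.2  (via Eskin)
Kelso: 5.9  (via Orton)
Quorn: 6.1  (via Orton)
Wendle: 6.4  (via Eskin)
Neston: 6.8  (via Quorn)
Jorvik: 6.9  (via Eskin)
Fenn: 7.4  (via Eskin)
Ulver: 7.6  (via Neston)
Colne: 8.2  (via Fenn)
Ravel: 9.4  (via Jorvik)
Varne: 10  (via Quorn)
Shortest route: Eskin → Orton → Quorn → Varne = 10 min.

10 min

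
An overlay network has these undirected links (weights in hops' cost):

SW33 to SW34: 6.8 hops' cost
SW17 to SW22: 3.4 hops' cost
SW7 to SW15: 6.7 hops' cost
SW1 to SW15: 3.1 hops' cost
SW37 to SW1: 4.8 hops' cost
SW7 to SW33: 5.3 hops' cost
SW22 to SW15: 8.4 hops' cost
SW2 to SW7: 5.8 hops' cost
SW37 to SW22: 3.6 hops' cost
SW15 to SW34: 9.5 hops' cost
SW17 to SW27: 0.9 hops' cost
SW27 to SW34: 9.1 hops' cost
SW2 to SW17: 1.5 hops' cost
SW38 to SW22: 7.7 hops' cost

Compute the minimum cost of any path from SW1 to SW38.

16.1 hops' cost

Enumerating some paths:
SW1 → SW15 → SW22 → SW38: 3.1+8.4+7.7 = 19.2
SW1 → SW37 → SW22 → SW38: 4.8+3.6+7.7 = 16.1
SW1 → SW15 → SW7 → SW2 → SW17 → SW22 → SW38: 3.1+6.7+5.8+1.5+3.4+7.7 = 28.2
The minimum is 16.1 hops' cost via SW1 → SW37 → SW22 → SW38.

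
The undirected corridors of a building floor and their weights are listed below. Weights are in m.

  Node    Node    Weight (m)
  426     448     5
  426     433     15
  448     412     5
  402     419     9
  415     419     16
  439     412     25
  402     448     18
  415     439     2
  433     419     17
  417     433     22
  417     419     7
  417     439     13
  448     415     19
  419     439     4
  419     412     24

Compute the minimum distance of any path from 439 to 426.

Shortest distances from 439:
439: 0
415: 2  (via 439)
419: 4  (via 439)
417: 11  (via 419)
402: 13  (via 419)
448: 21  (via 415)
433: 21  (via 419)
412: 25  (via 439)
426: 26  (via 448)
Shortest route: 439 → 415 → 448 → 426 = 26 m.

26 m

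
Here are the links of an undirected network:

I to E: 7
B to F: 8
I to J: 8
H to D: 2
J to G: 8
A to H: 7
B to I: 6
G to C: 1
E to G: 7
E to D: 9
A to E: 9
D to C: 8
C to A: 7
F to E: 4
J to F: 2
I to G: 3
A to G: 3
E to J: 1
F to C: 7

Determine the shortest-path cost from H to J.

Candidate routes:
H–D–E–J: 2+9+1 = 12
H–D–E–F–J: 2+9+4+2 = 17
H–A–E–J: 7+9+1 = 17
Cheapest is H–D–E–J at 12.

12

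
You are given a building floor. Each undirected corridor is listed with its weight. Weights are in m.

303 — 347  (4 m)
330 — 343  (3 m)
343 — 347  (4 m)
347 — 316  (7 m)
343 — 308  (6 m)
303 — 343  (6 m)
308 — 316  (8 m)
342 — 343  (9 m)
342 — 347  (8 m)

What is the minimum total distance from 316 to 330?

14 m

Candidate routes:
316 → 308 → 343 → 330: 8+6+3 = 17
316 → 347 → 343 → 330: 7+4+3 = 14
The minimum is 14 m via 316 → 347 → 343 → 330.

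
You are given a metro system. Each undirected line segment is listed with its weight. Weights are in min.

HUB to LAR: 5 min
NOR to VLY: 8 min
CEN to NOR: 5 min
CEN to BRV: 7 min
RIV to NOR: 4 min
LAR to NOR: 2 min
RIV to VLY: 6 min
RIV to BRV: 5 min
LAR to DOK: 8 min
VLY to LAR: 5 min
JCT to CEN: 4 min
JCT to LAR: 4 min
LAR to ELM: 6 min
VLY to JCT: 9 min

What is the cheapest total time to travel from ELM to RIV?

12 min

Candidate routes:
ELM–LAR–NOR–RIV: 6+2+4 = 12
ELM–LAR–NOR–VLY–RIV: 6+2+8+6 = 22
ELM–LAR–VLY–NOR–RIV: 6+5+8+4 = 23
ELM–LAR–VLY–RIV: 6+5+6 = 17
The minimum is 12 min via ELM–LAR–NOR–RIV.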